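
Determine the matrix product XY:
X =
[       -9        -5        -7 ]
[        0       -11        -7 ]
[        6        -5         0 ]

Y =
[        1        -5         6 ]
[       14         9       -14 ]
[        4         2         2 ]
XY =
[     -107       -14         2 ]
[     -182      -113       140 ]
[      -64       -75       106 ]

Matrix multiplication: (XY)[i][j] = sum over k of X[i][k] * Y[k][j].
  (XY)[0][0] = (-9)*(1) + (-5)*(14) + (-7)*(4) = -107
  (XY)[0][1] = (-9)*(-5) + (-5)*(9) + (-7)*(2) = -14
  (XY)[0][2] = (-9)*(6) + (-5)*(-14) + (-7)*(2) = 2
  (XY)[1][0] = (0)*(1) + (-11)*(14) + (-7)*(4) = -182
  (XY)[1][1] = (0)*(-5) + (-11)*(9) + (-7)*(2) = -113
  (XY)[1][2] = (0)*(6) + (-11)*(-14) + (-7)*(2) = 140
  (XY)[2][0] = (6)*(1) + (-5)*(14) + (0)*(4) = -64
  (XY)[2][1] = (6)*(-5) + (-5)*(9) + (0)*(2) = -75
  (XY)[2][2] = (6)*(6) + (-5)*(-14) + (0)*(2) = 106
XY =
[     -107       -14         2 ]
[     -182      -113       140 ]
[      -64       -75       106 ]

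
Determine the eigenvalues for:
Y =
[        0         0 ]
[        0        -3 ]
λ = -3, 0

Solve det(Y - λI) = 0. For a 2×2 matrix the characteristic equation is λ² - (trace)λ + det = 0.
trace(Y) = a + d = 0 - 3 = -3.
det(Y) = a*d - b*c = (0)*(-3) - (0)*(0) = 0 - 0 = 0.
Characteristic equation: λ² - (-3)λ + (0) = 0.
Discriminant = (-3)² - 4*(0) = 9 - 0 = 9.
λ = (-3 ± √9) / 2 = (-3 ± 3) / 2 = -3, 0.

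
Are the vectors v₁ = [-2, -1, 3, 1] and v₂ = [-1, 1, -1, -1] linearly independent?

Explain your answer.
Yes, linearly independent

Two vectors are linearly dependent iff one is a scalar multiple of the other.
No single scalar k satisfies v₂ = k·v₁ (the ratios of corresponding entries disagree), so v₁ and v₂ are linearly independent.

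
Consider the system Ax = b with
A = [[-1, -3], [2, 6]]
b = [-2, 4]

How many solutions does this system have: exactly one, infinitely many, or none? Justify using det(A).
Infinitely many solutions

det(A) = (-1)*(6) - (-3)*(2) = 0, so A is singular (column 2 is 3 times column 1).
b = [-2, 4] = 2 * column 1 of A, so b lies in the column space of A.
A singular matrix whose right-hand side is in its column space gives a 1-parameter family of solutions — infinitely many.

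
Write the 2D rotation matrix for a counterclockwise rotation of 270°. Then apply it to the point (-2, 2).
R = [[0, 1], [-1, 0]]; R·(-2, 2) = (2, 2)

Rotation matrix formula: R(θ) = [[cos θ, -sin θ], [sin θ, cos θ]]
For θ = 270°:
cos(270°) = 0
sin(270°) = -1
R = [[0, 1], [-1, 0]]
Apply to (-2, 2): [0·-2 + (1)·2, -1·-2 + 0·2] = (2, 2)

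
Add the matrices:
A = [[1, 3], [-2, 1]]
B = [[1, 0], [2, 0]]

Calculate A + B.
[[2, 3], [0, 1]]

Add corresponding elements:
(1)+(1)=2
(3)+(0)=3
(-2)+(2)=0
(1)+(0)=1
A + B = [[2, 3], [0, 1]]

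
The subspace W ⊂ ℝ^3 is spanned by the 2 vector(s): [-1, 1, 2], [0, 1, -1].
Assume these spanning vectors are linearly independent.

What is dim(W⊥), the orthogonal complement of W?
dim(W⊥) = 1

For any subspace W of ℝ^n, dim(W) + dim(W⊥) = n (the whole-space dimension).
Here the given 2 vectors are linearly independent, so dim(W) = 2.
Thus dim(W⊥) = n - dim(W) = 3 - 2 = 1.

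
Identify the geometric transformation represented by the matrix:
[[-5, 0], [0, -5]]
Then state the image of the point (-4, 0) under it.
uniform scaling by factor -5; image of (-4, 0) is (20, 0)

This is a diagonal matrix with equal entries -5, so it scales both axes by the same factor -5.
The matrix [[-5, 0], [0, -5]] represents: uniform scaling by factor -5.
Applying it to (-4, 0): [-5·-4 + 0·0, 0·-4 + -5·0] = (20, 0).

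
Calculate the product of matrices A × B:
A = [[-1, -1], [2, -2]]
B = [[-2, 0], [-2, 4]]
[[4, -4], [0, -8]]

Matrix multiplication:
C[0][0] = -1×-2 + -1×-2 = 4
C[0][1] = -1×0 + -1×4 = -4
C[1][0] = 2×-2 + -2×-2 = 0
C[1][1] = 2×0 + -2×4 = -8
Result: [[4, -4], [0, -8]]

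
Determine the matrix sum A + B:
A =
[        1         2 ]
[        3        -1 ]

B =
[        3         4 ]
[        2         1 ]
A + B =
[        4         6 ]
[        5         0 ]

Matrix addition is elementwise: (A+B)[i][j] = A[i][j] + B[i][j].
  (A+B)[0][0] = (1) + (3) = 4
  (A+B)[0][1] = (2) + (4) = 6
  (A+B)[1][0] = (3) + (2) = 5
  (A+B)[1][1] = (-1) + (1) = 0
A + B =
[        4         6 ]
[        5         0 ]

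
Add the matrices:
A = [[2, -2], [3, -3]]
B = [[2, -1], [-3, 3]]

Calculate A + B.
[[4, -3], [0, 0]]

Add corresponding elements:
(2)+(2)=4
(-2)+(-1)=-3
(3)+(-3)=0
(-3)+(3)=0
A + B = [[4, -3], [0, 0]]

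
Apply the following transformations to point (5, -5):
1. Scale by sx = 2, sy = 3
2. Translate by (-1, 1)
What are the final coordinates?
(9, -14)

Step 1: Scale (5, -5) by (sx, sy) = (2, 3) → (10, -15)
Step 2: Translate by (-1, 1) → (9, -14)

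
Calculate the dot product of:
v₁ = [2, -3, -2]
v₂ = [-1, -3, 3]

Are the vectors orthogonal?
1, No

The dot product is the sum of products of corresponding components.
v₁·v₂ = (2)*(-1) + (-3)*(-3) + (-2)*(3) = -2 + 9 - 6 = 1.
Two vectors are orthogonal iff their dot product is 0; here the dot product is 1, so the vectors are not orthogonal.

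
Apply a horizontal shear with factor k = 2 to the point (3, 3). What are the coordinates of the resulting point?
(9, 3)

Shear matrix for horizontal shear with factor k = 2:
[[1, 2], [0, 1]]
Result: (3, 3) → (9, 3)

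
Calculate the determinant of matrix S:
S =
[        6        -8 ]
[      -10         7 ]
det(S) = -38

For a 2×2 matrix [[a, b], [c, d]], det = a*d - b*c.
det(S) = (6)*(7) - (-8)*(-10) = 42 - 80 = -38.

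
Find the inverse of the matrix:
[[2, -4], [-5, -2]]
[[1/12, -1/6], [-5/24, -1/12]]

For [[a,b],[c,d]], inverse = (1/det)·[[d,-b],[-c,a]]
det = 2·-2 - -4·-5 = -24
Inverse = (1/-24)·[[-2, 4], [5, 2]]
        = [[1/12, -1/6], [-5/24, -1/12]]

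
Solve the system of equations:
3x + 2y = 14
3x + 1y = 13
x = 4, y = 1

Use elimination (row reduction):
Equation 1: 3x + 2y = 14.
Equation 2: 3x + 1y = 13.
Multiply Eq1 by 3 and Eq2 by 3: 9x + 6y = 42;  9x + 3y = 39.
Subtract: (-3)y = -3, so y = 1.
Back-substitute into Eq1: 3x + 2*(1) = 14, so x = 4.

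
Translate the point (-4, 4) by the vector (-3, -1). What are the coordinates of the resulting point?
(-7, 3)

Translation by (-3, -1):
x' = -4 + -3 = -7
y' = 4 + -1 = 3
Homogeneous matrix: [[1, 0, -3], [0, 1, -1], [0, 0, 1]]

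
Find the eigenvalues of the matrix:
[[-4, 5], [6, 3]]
λ = -7 and λ = 6

Characteristic equation: det(A - λI) = 0
λ² - (trace)λ + (det) = 0
λ² - (-1)λ + (-42) = 0
λ² + 1λ - 42 = 0
Solving: λ = -7, 6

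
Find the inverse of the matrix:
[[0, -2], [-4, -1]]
[[1/8, -1/4], [-1/2, 0]]

For [[a,b],[c,d]], inverse = (1/det)·[[d,-b],[-c,a]]
det = 0·-1 - -2·-4 = -8
Inverse = (1/-8)·[[-1, 2], [4, 0]]
        = [[1/8, -1/4], [-1/2, 0]]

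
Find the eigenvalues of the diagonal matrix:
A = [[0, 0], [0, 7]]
λ₁ = 0, λ₂ = 7

The characteristic polynomial of A is det(A - λI) = (0 - λ)(7 - λ) = 0.
The roots are λ = 0 and λ = 7, so the eigenvalues are the diagonal entries.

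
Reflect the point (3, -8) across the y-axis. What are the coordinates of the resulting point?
(-3, -8)

Reflection across y-axis: (3, -8) → (-3, -8)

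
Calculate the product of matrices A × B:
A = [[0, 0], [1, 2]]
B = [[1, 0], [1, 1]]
[[0, 0], [3, 2]]

Matrix multiplication:
C[0][0] = 0×1 + 0×1 = 0
C[0][1] = 0×0 + 0×1 = 0
C[1][0] = 1×1 + 2×1 = 3
C[1][1] = 1×0 + 2×1 = 2
Result: [[0, 0], [3, 2]]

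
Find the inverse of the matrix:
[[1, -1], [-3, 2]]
[[-2, -1], [-3, -1]]

For [[a,b],[c,d]], inverse = (1/det)·[[d,-b],[-c,a]]
det = 1·2 - -1·-3 = -1
Inverse = (1/-1)·[[2, 1], [3, 1]]
        = [[-2, -1], [-3, -1]]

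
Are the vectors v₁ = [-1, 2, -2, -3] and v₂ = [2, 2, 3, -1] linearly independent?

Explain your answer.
Yes, linearly independent

Two vectors are linearly dependent iff one is a scalar multiple of the other.
No single scalar k satisfies v₂ = k·v₁ (the ratios of corresponding entries disagree), so v₁ and v₂ are linearly independent.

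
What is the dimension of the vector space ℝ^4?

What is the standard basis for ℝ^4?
Dimension = 4; standard basis = {e_1, e_2, e_3, e_4}

ℝ^4 is the space of 4-tuples of real numbers; its dimension is 4.
The standard basis consists of 4 vectors: e_1, e_2, e_3, e_4, where e_i is the vector with 1 in position i and 0 elsewhere.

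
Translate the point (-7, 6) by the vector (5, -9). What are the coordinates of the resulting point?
(-2, -3)

Translation by (5, -9):
x' = -7 + 5 = -2
y' = 6 + -9 = -3
Homogeneous matrix: [[1, 0, 5], [0, 1, -9], [0, 0, 1]]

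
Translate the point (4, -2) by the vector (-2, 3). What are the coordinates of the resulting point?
(2, 1)

Translation by (-2, 3):
x' = 4 + -2 = 2
y' = -2 + 3 = 1
Homogeneous matrix: [[1, 0, -2], [0, 1, 3], [0, 0, 1]]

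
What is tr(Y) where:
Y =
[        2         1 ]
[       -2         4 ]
tr(Y) = 2 + 4 = 6

The trace of a square matrix is the sum of its diagonal entries.
Diagonal entries of Y: Y[0][0] = 2, Y[1][1] = 4.
tr(Y) = 2 + 4 = 6.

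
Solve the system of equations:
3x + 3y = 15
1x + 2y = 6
x = 4, y = 1

Use elimination (row reduction):
Equation 1: 3x + 3y = 15.
Equation 2: 1x + 2y = 6.
Multiply Eq1 by 1 and Eq2 by 3: 3x + 3y = 15;  3x + 6y = 18.
Subtract: (3)y = 3, so y = 1.
Back-substitute into Eq1: 3x + 3*(1) = 15, so x = 4.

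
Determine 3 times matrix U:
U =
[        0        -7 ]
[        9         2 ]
3U =
[        0       -21 ]
[       27         6 ]

Scalar multiplication is elementwise: (3U)[i][j] = 3 * U[i][j].
  (3U)[0][0] = 3 * (0) = 0
  (3U)[0][1] = 3 * (-7) = -21
  (3U)[1][0] = 3 * (9) = 27
  (3U)[1][1] = 3 * (2) = 6
3U =
[        0       -21 ]
[       27         6 ]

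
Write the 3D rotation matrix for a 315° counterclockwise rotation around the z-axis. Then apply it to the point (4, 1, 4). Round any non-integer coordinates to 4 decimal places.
R = [[√2/2, √2/2, 0], [-√2/2, √2/2, 0], [0, 0, 1]]; R·(4, 1, 4) = (3.5355, -2.1213, 4.0000)

Rotation matrix for 315° around z-axis:
cos(315°) = √2/2, sin(315°) = -√2/2
R = [[√2/2, √2/2, 0], [-√2/2, √2/2, 0], [0, 0, 1]]
Apply to (4, 1, 4): R·[4, 1, 4]ᵀ = (3.5355, -2.1213, 4.0000)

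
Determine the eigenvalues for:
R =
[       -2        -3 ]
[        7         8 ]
λ = 1, 5

Solve det(R - λI) = 0. For a 2×2 matrix the characteristic equation is λ² - (trace)λ + det = 0.
trace(R) = a + d = -2 + 8 = 6.
det(R) = a*d - b*c = (-2)*(8) - (-3)*(7) = -16 + 21 = 5.
Characteristic equation: λ² - (6)λ + (5) = 0.
Discriminant = (6)² - 4*(5) = 36 - 20 = 16.
λ = (6 ± √16) / 2 = (6 ± 4) / 2 = 1, 5.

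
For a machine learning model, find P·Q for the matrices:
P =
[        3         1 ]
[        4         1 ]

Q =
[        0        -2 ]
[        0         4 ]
PQ =
[        0        -2 ]
[        0        -4 ]

Matrix multiplication: (PQ)[i][j] = sum over k of P[i][k] * Q[k][j].
  (PQ)[0][0] = (3)*(0) + (1)*(0) = 0
  (PQ)[0][1] = (3)*(-2) + (1)*(4) = -2
  (PQ)[1][0] = (4)*(0) + (1)*(0) = 0
  (PQ)[1][1] = (4)*(-2) + (1)*(4) = -4
PQ =
[        0        -2 ]
[        0        -4 ]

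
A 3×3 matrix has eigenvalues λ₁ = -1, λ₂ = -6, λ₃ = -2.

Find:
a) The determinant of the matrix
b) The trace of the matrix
det = -12, trace = -9

Two standard eigenvalue identities:
- det(A) equals the product of the eigenvalues (counted with multiplicity).
- trace(A) equals the sum of the eigenvalues.
det(A) = (-1)*(-6)*(-2) = -12.
trace(A) = -1 - 6 - 2 = -9.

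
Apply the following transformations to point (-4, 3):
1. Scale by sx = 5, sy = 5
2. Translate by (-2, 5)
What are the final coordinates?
(-22, 20)

Step 1: Scale (-4, 3) by (sx, sy) = (5, 5) → (-20, 15)
Step 2: Translate by (-2, 5) → (-22, 20)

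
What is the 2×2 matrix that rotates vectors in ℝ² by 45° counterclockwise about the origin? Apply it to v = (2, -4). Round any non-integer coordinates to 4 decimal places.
R = [[√2/2, -√2/2], [√2/2, √2/2]]; R·v = (4.2426, -1.4142)

A counterclockwise rotation by angle θ in ℝ² has matrix R(θ) = [[cos θ, -sin θ], [sin θ, cos θ]].
For θ = 45°: cos θ = √2/2, sin θ = √2/2.
R(45°) = [[√2/2, -√2/2], [√2/2, √2/2]].
R·v = [√2/2·2 + (-√2/2)·-4, √2/2·2 + √2/2·-4] = (4.2426, -1.4142).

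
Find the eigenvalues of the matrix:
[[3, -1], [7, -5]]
λ = -4 and λ = 2

Characteristic equation: det(A - λI) = 0
λ² - (trace)λ + (det) = 0
λ² - (-2)λ + (-8) = 0
λ² + 2λ - 8 = 0
Solving: λ = -4, 2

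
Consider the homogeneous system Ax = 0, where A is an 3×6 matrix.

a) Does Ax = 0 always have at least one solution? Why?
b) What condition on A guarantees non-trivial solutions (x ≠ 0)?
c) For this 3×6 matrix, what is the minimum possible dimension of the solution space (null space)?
a) Yes, x = 0 is always a solution. b) When A has linearly dependent columns (rank < n). c) Minimum nullity = 3.

a) x = 0 satisfies A·0 = 0, so the zero vector is always a solution.
b) Non-trivial solutions exist iff the columns of A are linearly dependent, equivalently rank(A) < n (the number of columns).
c) By rank-nullity, rank(A) + nullity(A) = n = 6. Since A has only 3 rows, rank(A) ≤ 3, so nullity(A) ≥ 6 - 3 = 3.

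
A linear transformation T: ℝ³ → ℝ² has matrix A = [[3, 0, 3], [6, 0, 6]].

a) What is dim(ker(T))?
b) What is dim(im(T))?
dim(ker) = 2, dim(im) = 1

Observe that row 2 = 2 × row 1 (so the rows are linearly dependent).
Thus rank(A) = 1 (only one linearly independent row).
dim(im(T)) = rank(A) = 1.
By the rank-nullity theorem applied to T: ℝ³ → ℝ², rank(A) + nullity(A) = 3 (the domain dimension), so dim(ker(T)) = 3 - 1 = 2.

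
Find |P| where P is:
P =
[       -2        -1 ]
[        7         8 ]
det(P) = -9

For a 2×2 matrix [[a, b], [c, d]], det = a*d - b*c.
det(P) = (-2)*(8) - (-1)*(7) = -16 + 7 = -9.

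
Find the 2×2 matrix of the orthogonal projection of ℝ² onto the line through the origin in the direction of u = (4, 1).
[[16/17, 4/17], [4/17, 1/17]]

The orthogonal projection onto the line spanned by a nonzero vector u = (a, b) has matrix P = (u uᵀ) / (uᵀ u) = (1/(a² + b²)) · [[a², ab], [ab, b²]].
Here u = (4, 1), so a² + b² = 16 + 1 = 17.
P = (1/17) · [[16, 4], [4, 1]] = [[16/17, 4/17], [4/17, 1/17]].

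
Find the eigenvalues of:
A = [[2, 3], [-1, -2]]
λ = -1, 1

Solve det(A - λI) = 0. For a 2×2 matrix this is λ² - (trace)λ + det = 0.
trace(A) = 2 - 2 = 0.
det(A) = (2)*(-2) - (3)*(-1) = -4 + 3 = -1.
Characteristic equation: λ² - (0)λ + (-1) = 0.
Discriminant: (0)² - 4*(-1) = 0 + 4 = 4.
Roots: λ = (0 ± √4) / 2 = -1, 1.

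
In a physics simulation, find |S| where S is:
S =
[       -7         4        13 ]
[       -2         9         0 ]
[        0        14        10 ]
det(S) = -914

Expand along row 0 (cofactor expansion): det(S) = a*(e*i - f*h) - b*(d*i - f*g) + c*(d*h - e*g), where the 3×3 is [[a, b, c], [d, e, f], [g, h, i]].
Minor M_00 = (9)*(10) - (0)*(14) = 90 - 0 = 90.
Minor M_01 = (-2)*(10) - (0)*(0) = -20 - 0 = -20.
Minor M_02 = (-2)*(14) - (9)*(0) = -28 - 0 = -28.
det(S) = (-7)*(90) - (4)*(-20) + (13)*(-28) = -630 + 80 - 364 = -914.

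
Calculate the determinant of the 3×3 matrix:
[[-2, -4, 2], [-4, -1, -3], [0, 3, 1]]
-56

Expansion along first row:
det = -2·det([[-1,-3],[3,1]]) - -4·det([[-4,-3],[0,1]]) + 2·det([[-4,-1],[0,3]])
    = -2·(-1·1 - -3·3) - -4·(-4·1 - -3·0) + 2·(-4·3 - -1·0)
    = -2·8 - -4·-4 + 2·-12
    = -16 + -16 + -24 = -56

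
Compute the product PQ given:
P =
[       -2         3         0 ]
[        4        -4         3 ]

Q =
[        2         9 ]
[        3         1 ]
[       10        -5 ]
PQ =
[        5       -15 ]
[       26        17 ]

Matrix multiplication: (PQ)[i][j] = sum over k of P[i][k] * Q[k][j].
  (PQ)[0][0] = (-2)*(2) + (3)*(3) + (0)*(10) = 5
  (PQ)[0][1] = (-2)*(9) + (3)*(1) + (0)*(-5) = -15
  (PQ)[1][0] = (4)*(2) + (-4)*(3) + (3)*(10) = 26
  (PQ)[1][1] = (4)*(9) + (-4)*(1) + (3)*(-5) = 17
PQ =
[        5       -15 ]
[       26        17 ]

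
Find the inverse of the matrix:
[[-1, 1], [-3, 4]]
[[-4, 1], [-3, 1]]

For [[a,b],[c,d]], inverse = (1/det)·[[d,-b],[-c,a]]
det = -1·4 - 1·-3 = -1
Inverse = (1/-1)·[[4, -1], [3, -1]]
        = [[-4, 1], [-3, 1]]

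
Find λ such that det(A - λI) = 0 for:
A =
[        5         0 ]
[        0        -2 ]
λ = -2, 5

Solve det(A - λI) = 0. For a 2×2 matrix the characteristic equation is λ² - (trace)λ + det = 0.
trace(A) = a + d = 5 - 2 = 3.
det(A) = a*d - b*c = (5)*(-2) - (0)*(0) = -10 - 0 = -10.
Characteristic equation: λ² - (3)λ + (-10) = 0.
Discriminant = (3)² - 4*(-10) = 9 + 40 = 49.
λ = (3 ± √49) / 2 = (3 ± 7) / 2 = -2, 5.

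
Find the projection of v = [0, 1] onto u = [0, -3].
[0, 1]

The projection of v onto u is proj_u(v) = ((v·u) / (u·u)) · u.
v·u = (0)*(0) + (1)*(-3) = -3.
u·u = (0)*(0) + (-3)*(-3) = 9.
coefficient = -3 / 9 = -1/3.
proj_u(v) = -1/3 · [0, -3] = [0, 1].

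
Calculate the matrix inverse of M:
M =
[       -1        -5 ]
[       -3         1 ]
det(M) = -16
M⁻¹ =
[    -1/16     -5/16 ]
[    -3/16      1/16 ]

For a 2×2 matrix M = [[a, b], [c, d]] with det(M) ≠ 0, M⁻¹ = (1/det(M)) * [[d, -b], [-c, a]].
det(M) = (-1)*(1) - (-5)*(-3) = -1 - 15 = -16.
M⁻¹ = (1/-16) * [[1, 5], [3, -1]].
Dividing each entry by -16 and reducing:
M⁻¹ =
[    -1/16     -5/16 ]
[    -3/16      1/16 ]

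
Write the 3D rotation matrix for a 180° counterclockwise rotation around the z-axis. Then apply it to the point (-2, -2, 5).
R = [[-1, 0, 0], [0, -1, 0], [0, 0, 1]]; R·(-2, -2, 5) = (2, 2, 5)

Rotation matrix for 180° around z-axis:
cos(180°) = -1, sin(180°) = 0
R = [[-1, 0, 0], [0, -1, 0], [0, 0, 1]]
Apply to (-2, -2, 5): R·[-2, -2, 5]ᵀ = (2, 2, 5)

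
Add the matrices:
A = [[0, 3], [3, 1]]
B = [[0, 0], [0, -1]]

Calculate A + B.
[[0, 3], [3, 0]]

Add corresponding elements:
(0)+(0)=0
(3)+(0)=3
(3)+(0)=3
(1)+(-1)=0
A + B = [[0, 3], [3, 0]]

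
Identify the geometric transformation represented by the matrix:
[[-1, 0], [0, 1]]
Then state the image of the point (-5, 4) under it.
reflection across the y-axis; image of (-5, 4) is (5, 4)

This is a symmetric orthogonal matrix with determinant -1, which characterizes a reflection in ℝ².
The matrix [[-1, 0], [0, 1]] represents: reflection across the y-axis.
Applying it to (-5, 4): [-1·-5 + 0·4, 0·-5 + 1·4] = (5, 4).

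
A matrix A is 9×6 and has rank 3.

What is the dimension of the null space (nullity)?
3

The rank-nullity theorem for an m×n matrix states:
rank(A) + nullity(A) = n (the number of columns).
Here n = 6 and rank(A) = 3, so nullity(A) = 6 - 3 = 3.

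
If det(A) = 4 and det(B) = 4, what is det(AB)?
16

Use the multiplicative property of determinants: det(AB) = det(A)*det(B).
det(AB) = (4)*(4) = 16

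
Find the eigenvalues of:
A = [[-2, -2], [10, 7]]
λ = 2, 3

Solve det(A - λI) = 0. For a 2×2 matrix this is λ² - (trace)λ + det = 0.
trace(A) = -2 + 7 = 5.
det(A) = (-2)*(7) - (-2)*(10) = -14 + 20 = 6.
Characteristic equation: λ² - (5)λ + (6) = 0.
Discriminant: (5)² - 4*(6) = 25 - 24 = 1.
Roots: λ = (5 ± √1) / 2 = 2, 3.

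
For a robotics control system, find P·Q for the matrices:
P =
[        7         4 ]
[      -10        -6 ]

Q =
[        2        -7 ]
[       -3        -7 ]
PQ =
[        2       -77 ]
[       -2       112 ]

Matrix multiplication: (PQ)[i][j] = sum over k of P[i][k] * Q[k][j].
  (PQ)[0][0] = (7)*(2) + (4)*(-3) = 2
  (PQ)[0][1] = (7)*(-7) + (4)*(-7) = -77
  (PQ)[1][0] = (-10)*(2) + (-6)*(-3) = -2
  (PQ)[1][1] = (-10)*(-7) + (-6)*(-7) = 112
PQ =
[        2       -77 ]
[       -2       112 ]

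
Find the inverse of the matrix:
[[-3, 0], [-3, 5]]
[[-1/3, 0], [-1/5, 1/5]]

For [[a,b],[c,d]], inverse = (1/det)·[[d,-b],[-c,a]]
det = -3·5 - 0·-3 = -15
Inverse = (1/-15)·[[5, 0], [3, -3]]
        = [[-1/3, 0], [-1/5, 1/5]]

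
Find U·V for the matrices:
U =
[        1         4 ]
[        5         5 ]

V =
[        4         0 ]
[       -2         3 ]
UV =
[       -4        12 ]
[       10        15 ]

Matrix multiplication: (UV)[i][j] = sum over k of U[i][k] * V[k][j].
  (UV)[0][0] = (1)*(4) + (4)*(-2) = -4
  (UV)[0][1] = (1)*(0) + (4)*(3) = 12
  (UV)[1][0] = (5)*(4) + (5)*(-2) = 10
  (UV)[1][1] = (5)*(0) + (5)*(3) = 15
UV =
[       -4        12 ]
[       10        15 ]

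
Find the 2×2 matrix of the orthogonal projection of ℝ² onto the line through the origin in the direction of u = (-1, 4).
[[1/17, -4/17], [-4/17, 16/17]]

The orthogonal projection onto the line spanned by a nonzero vector u = (a, b) has matrix P = (u uᵀ) / (uᵀ u) = (1/(a² + b²)) · [[a², ab], [ab, b²]].
Here u = (-1, 4), so a² + b² = 1 + 16 = 17.
P = (1/17) · [[1, -4], [-4, 16]] = [[1/17, -4/17], [-4/17, 16/17]].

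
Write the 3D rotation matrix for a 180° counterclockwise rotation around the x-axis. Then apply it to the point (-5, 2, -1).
R = [[1, 0, 0], [0, -1, 0], [0, 0, -1]]; R·(-5, 2, -1) = (-5, -2, 1)

Rotation matrix for 180° around x-axis:
cos(180°) = -1, sin(180°) = 0
R = [[1, 0, 0], [0, -1, 0], [0, 0, -1]]
Apply to (-5, 2, -1): R·[-5, 2, -1]ᵀ = (-5, -2, 1)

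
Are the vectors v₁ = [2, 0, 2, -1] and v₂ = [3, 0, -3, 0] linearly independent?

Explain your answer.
Yes, linearly independent

Two vectors are linearly dependent iff one is a scalar multiple of the other.
No single scalar k satisfies v₂ = k·v₁ (the ratios of corresponding entries disagree), so v₁ and v₂ are linearly independent.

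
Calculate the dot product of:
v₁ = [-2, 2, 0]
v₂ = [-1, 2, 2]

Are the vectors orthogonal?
6, No

The dot product is the sum of products of corresponding components.
v₁·v₂ = (-2)*(-1) + (2)*(2) + (0)*(2) = 2 + 4 + 0 = 6.
Two vectors are orthogonal iff their dot product is 0; here the dot product is 6, so the vectors are not orthogonal.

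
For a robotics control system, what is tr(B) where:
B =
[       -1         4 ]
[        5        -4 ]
tr(B) = -1 - 4 = -5

The trace of a square matrix is the sum of its diagonal entries.
Diagonal entries of B: B[0][0] = -1, B[1][1] = -4.
tr(B) = -1 - 4 = -5.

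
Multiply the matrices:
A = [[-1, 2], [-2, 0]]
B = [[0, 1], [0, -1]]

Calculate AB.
[[0, -3], [0, -2]]

Each entry (i,j) of AB = sum over k of A[i][k]*B[k][j].
(AB)[0][0] = (-1)*(0) + (2)*(0) = 0
(AB)[0][1] = (-1)*(1) + (2)*(-1) = -3
(AB)[1][0] = (-2)*(0) + (0)*(0) = 0
(AB)[1][1] = (-2)*(1) + (0)*(-1) = -2
AB = [[0, -3], [0, -2]]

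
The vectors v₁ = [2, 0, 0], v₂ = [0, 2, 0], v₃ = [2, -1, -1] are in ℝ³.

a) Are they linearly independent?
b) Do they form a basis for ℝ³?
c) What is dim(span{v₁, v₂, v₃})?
Yes independent, yes basis, dim = 3

Stack v₁, v₂, v₃ as rows of a 3×3 matrix.
[[2, 0, 0]; [0, 2, 0]; [2, -1, -1]] is already lower triangular with nonzero diagonal entries (2, 2, -1), so its determinant is the product of the diagonal entries, det = (2)·(2)·(-1) = -4 ≠ 0, and the rows are linearly independent.
Three linearly independent vectors in ℝ³ form a basis for ℝ³, so dim(span{v₁,v₂,v₃}) = 3.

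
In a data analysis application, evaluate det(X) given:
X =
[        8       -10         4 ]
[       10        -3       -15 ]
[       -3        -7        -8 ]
det(X) = -2214

Expand along row 0 (cofactor expansion): det(X) = a*(e*i - f*h) - b*(d*i - f*g) + c*(d*h - e*g), where the 3×3 is [[a, b, c], [d, e, f], [g, h, i]].
Minor M_00 = (-3)*(-8) - (-15)*(-7) = 24 - 105 = -81.
Minor M_01 = (10)*(-8) - (-15)*(-3) = -80 - 45 = -125.
Minor M_02 = (10)*(-7) - (-3)*(-3) = -70 - 9 = -79.
det(X) = (8)*(-81) - (-10)*(-125) + (4)*(-79) = -648 - 1250 - 316 = -2214.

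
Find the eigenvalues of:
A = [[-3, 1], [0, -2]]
λ = -3, -2

Solve det(A - λI) = 0. For a 2×2 matrix this is λ² - (trace)λ + det = 0.
trace(A) = -3 - 2 = -5.
det(A) = (-3)*(-2) - (1)*(0) = 6 - 0 = 6.
Characteristic equation: λ² - (-5)λ + (6) = 0.
Discriminant: (-5)² - 4*(6) = 25 - 24 = 1.
Roots: λ = (-5 ± √1) / 2 = -3, -2.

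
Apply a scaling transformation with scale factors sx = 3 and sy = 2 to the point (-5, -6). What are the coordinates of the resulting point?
(-15, -12)

Scaling matrix:
[[3, 0], [0, 2]]
Result: (-5 × 3, -6 × 2) = (-15, -12)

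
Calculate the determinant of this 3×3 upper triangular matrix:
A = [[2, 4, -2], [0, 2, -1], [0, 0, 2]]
8

The determinant of a triangular matrix is the product of its diagonal entries (the off-diagonal entries above the diagonal do not affect it).
det(A) = (2) * (2) * (2) = 8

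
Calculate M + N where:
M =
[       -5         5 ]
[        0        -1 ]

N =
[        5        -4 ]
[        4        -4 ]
M + N =
[        0         1 ]
[        4        -5 ]

Matrix addition is elementwise: (M+N)[i][j] = M[i][j] + N[i][j].
  (M+N)[0][0] = (-5) + (5) = 0
  (M+N)[0][1] = (5) + (-4) = 1
  (M+N)[1][0] = (0) + (4) = 4
  (M+N)[1][1] = (-1) + (-4) = -5
M + N =
[        0         1 ]
[        4        -5 ]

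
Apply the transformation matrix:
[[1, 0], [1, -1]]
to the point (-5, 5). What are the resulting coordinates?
(-5, -10)

Matrix multiplication:
[[1, 0], [1, -1]] × [-5, 5]ᵀ
= [1×-5 + 0×5, 1×-5 + -1×5]ᵀ
= [-5.0000, -10.0000]ᵀ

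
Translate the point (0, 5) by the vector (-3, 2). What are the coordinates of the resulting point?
(-3, 7)

Translation by (-3, 2):
x' = 0 + -3 = -3
y' = 5 + 2 = 7
Homogeneous matrix: [[1, 0, -3], [0, 1, 2], [0, 0, 1]]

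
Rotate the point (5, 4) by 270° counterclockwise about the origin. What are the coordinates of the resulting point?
(4, -5)

Rotation matrix R(θ) = [[cos θ, -sin θ], [sin θ, cos θ]]; for θ = 270°:
R = [[0, 1], [-1, 0]]
Result: R × [5, 4]ᵀ = [0·5 + (1)·4, -1·5 + (0)·4]ᵀ = (4, -5)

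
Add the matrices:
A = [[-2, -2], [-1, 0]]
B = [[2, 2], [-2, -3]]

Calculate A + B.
[[0, 0], [-3, -3]]

Add corresponding elements:
(-2)+(2)=0
(-2)+(2)=0
(-1)+(-2)=-3
(0)+(-3)=-3
A + B = [[0, 0], [-3, -3]]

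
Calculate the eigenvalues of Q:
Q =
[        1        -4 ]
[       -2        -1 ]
λ = -3, 3

Solve det(Q - λI) = 0. For a 2×2 matrix the characteristic equation is λ² - (trace)λ + det = 0.
trace(Q) = a + d = 1 - 1 = 0.
det(Q) = a*d - b*c = (1)*(-1) - (-4)*(-2) = -1 - 8 = -9.
Characteristic equation: λ² - (0)λ + (-9) = 0.
Discriminant = (0)² - 4*(-9) = 0 + 36 = 36.
λ = (0 ± √36) / 2 = (0 ± 6) / 2 = -3, 3.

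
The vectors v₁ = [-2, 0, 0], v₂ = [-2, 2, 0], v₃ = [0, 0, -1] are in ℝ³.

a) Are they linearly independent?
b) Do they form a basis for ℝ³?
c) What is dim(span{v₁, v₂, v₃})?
Yes independent, yes basis, dim = 3

Stack v₁, v₂, v₃ as rows of a 3×3 matrix.
[[-2, 0, 0]; [-2, 2, 0]; [0, 0, -1]] is already lower triangular with nonzero diagonal entries (-2, 2, -1), so its determinant is the product of the diagonal entries, det = (-2)·(2)·(-1) = 4 ≠ 0, and the rows are linearly independent.
Three linearly independent vectors in ℝ³ form a basis for ℝ³, so dim(span{v₁,v₂,v₃}) = 3.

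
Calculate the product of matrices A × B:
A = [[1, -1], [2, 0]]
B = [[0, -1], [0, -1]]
[[0, 0], [0, -2]]

Matrix multiplication:
C[0][0] = 1×0 + -1×0 = 0
C[0][1] = 1×-1 + -1×-1 = 0
C[1][0] = 2×0 + 0×0 = 0
C[1][1] = 2×-1 + 0×-1 = -2
Result: [[0, 0], [0, -2]]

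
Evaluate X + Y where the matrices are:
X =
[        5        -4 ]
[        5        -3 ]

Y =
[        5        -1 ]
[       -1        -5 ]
X + Y =
[       10        -5 ]
[        4        -8 ]

Matrix addition is elementwise: (X+Y)[i][j] = X[i][j] + Y[i][j].
  (X+Y)[0][0] = (5) + (5) = 10
  (X+Y)[0][1] = (-4) + (-1) = -5
  (X+Y)[1][0] = (5) + (-1) = 4
  (X+Y)[1][1] = (-3) + (-5) = -8
X + Y =
[       10        -5 ]
[        4        -8 ]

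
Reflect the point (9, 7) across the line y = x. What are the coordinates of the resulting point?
(7, 9)

Reflection across line y = x: (9, 7) → (7, 9)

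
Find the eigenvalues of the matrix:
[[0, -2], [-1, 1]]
λ = -1 and λ = 2

Characteristic equation: det(A - λI) = 0
λ² - (trace)λ + (det) = 0
λ² - (1)λ + (-2) = 0
λ² - 1λ - 2 = 0
Solving: λ = -1, 2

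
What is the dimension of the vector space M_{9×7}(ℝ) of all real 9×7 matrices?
Dimension = 63

A real 9×7 matrix is determined by its 9·7 = 63 independent entries.
A standard basis is {E_ij : 1 ≤ i ≤ 9, 1 ≤ j ≤ 7}, where E_ij has a 1 in position (i, j) and 0 elsewhere — there are 63 such matrices, and they are linearly independent and span M_{9×7}(ℝ).
Therefore dim(M_{9×7}(ℝ)) = 63.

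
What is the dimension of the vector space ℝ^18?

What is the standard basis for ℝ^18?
Dimension = 18; standard basis = {e_1, e_2, e_3, …, e_18}

ℝ^18 is the space of 18-tuples of real numbers; its dimension is 18.
The standard basis consists of 18 vectors: e_1, e_2, e_3, …, e_18, where e_i is the vector with 1 in position i and 0 elsewhere.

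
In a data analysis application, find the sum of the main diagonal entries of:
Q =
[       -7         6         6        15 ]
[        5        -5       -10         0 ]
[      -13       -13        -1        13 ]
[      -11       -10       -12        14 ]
tr(Q) = -7 - 5 - 1 + 14 = 1

The trace of a square matrix is the sum of its diagonal entries.
Diagonal entries of Q: Q[0][0] = -7, Q[1][1] = -5, Q[2][2] = -1, Q[3][3] = 14.
tr(Q) = -7 - 5 - 1 + 14 = 1.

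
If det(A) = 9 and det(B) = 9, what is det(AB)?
81

Use the multiplicative property of determinants: det(AB) = det(A)*det(B).
det(AB) = (9)*(9) = 81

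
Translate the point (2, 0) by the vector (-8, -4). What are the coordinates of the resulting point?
(-6, -4)

Translation by (-8, -4):
x' = 2 + -8 = -6
y' = 0 + -4 = -4
Homogeneous matrix: [[1, 0, -8], [0, 1, -4], [0, 0, 1]]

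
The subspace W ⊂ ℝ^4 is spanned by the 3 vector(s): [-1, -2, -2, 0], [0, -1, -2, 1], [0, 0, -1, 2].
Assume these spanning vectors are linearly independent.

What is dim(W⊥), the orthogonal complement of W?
dim(W⊥) = 1

For any subspace W of ℝ^n, dim(W) + dim(W⊥) = n (the whole-space dimension).
Here the given 3 vectors are linearly independent, so dim(W) = 3.
Thus dim(W⊥) = n - dim(W) = 4 - 3 = 1.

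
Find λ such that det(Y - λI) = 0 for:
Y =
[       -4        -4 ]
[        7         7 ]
λ = 0, 3

Solve det(Y - λI) = 0. For a 2×2 matrix the characteristic equation is λ² - (trace)λ + det = 0.
trace(Y) = a + d = -4 + 7 = 3.
det(Y) = a*d - b*c = (-4)*(7) - (-4)*(7) = -28 + 28 = 0.
Characteristic equation: λ² - (3)λ + (0) = 0.
Discriminant = (3)² - 4*(0) = 9 - 0 = 9.
λ = (3 ± √9) / 2 = (3 ± 3) / 2 = 0, 3.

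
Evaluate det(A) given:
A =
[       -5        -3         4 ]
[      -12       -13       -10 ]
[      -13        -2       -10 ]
det(A) = -1160

Expand along row 0 (cofactor expansion): det(A) = a*(e*i - f*h) - b*(d*i - f*g) + c*(d*h - e*g), where the 3×3 is [[a, b, c], [d, e, f], [g, h, i]].
Minor M_00 = (-13)*(-10) - (-10)*(-2) = 130 - 20 = 110.
Minor M_01 = (-12)*(-10) - (-10)*(-13) = 120 - 130 = -10.
Minor M_02 = (-12)*(-2) - (-13)*(-13) = 24 - 169 = -145.
det(A) = (-5)*(110) - (-3)*(-10) + (4)*(-145) = -550 - 30 - 580 = -1160.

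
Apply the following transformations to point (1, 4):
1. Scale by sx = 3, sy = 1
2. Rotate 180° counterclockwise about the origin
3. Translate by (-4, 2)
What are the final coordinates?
(-7, -2)

Step 1: Scale → (3, 4)
Step 2: Rotate 180° → (-3, -4)
Step 3: Translate → (-7, -2)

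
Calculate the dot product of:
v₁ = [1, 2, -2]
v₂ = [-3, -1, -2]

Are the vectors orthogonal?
-1, No

The dot product is the sum of products of corresponding components.
v₁·v₂ = (1)*(-3) + (2)*(-1) + (-2)*(-2) = -3 - 2 + 4 = -1.
Two vectors are orthogonal iff their dot product is 0; here the dot product is -1, so the vectors are not orthogonal.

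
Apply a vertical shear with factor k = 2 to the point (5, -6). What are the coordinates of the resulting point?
(5, 4)

Shear matrix for vertical shear with factor k = 2:
[[1, 0], [2, 1]]
Result: (5, -6) → (5, 4)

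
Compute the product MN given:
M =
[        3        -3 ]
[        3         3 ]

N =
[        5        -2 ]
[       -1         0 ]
MN =
[       18        -6 ]
[       12        -6 ]

Matrix multiplication: (MN)[i][j] = sum over k of M[i][k] * N[k][j].
  (MN)[0][0] = (3)*(5) + (-3)*(-1) = 18
  (MN)[0][1] = (3)*(-2) + (-3)*(0) = -6
  (MN)[1][0] = (3)*(5) + (3)*(-1) = 12
  (MN)[1][1] = (3)*(-2) + (3)*(0) = -6
MN =
[       18        -6 ]
[       12        -6 ]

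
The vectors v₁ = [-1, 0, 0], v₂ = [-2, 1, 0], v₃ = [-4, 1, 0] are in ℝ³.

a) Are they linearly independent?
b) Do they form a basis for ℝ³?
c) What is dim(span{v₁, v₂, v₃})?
Not independent, not a basis, dim(span) = 2

Check whether v₃ can be written as a linear combination of v₁ and v₂.
v₃ = (2)·v₁ + (1)·v₂ = [-4, 1, 0], so the three vectors are linearly dependent.
Thus they do not form a basis for ℝ³, and dim(span{v₁, v₂, v₃}) = 2 (spanned by v₁ and v₂).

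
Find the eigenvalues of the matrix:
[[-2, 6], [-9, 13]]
λ = 4 and λ = 7

Characteristic equation: det(A - λI) = 0
λ² - (trace)λ + (det) = 0
λ² - (11)λ + (28) = 0
λ² - 11λ + 28 = 0
Solving: λ = 4, 7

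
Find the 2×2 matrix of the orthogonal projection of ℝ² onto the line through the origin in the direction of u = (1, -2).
[[1/5, -2/5], [-2/5, 4/5]]

The orthogonal projection onto the line spanned by a nonzero vector u = (a, b) has matrix P = (u uᵀ) / (uᵀ u) = (1/(a² + b²)) · [[a², ab], [ab, b²]].
Here u = (1, -2), so a² + b² = 1 + 4 = 5.
P = (1/5) · [[1, -2], [-2, 4]] = [[1/5, -2/5], [-2/5, 4/5]].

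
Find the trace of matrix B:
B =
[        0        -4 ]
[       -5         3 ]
tr(B) = 0 + 3 = 3

The trace of a square matrix is the sum of its diagonal entries.
Diagonal entries of B: B[0][0] = 0, B[1][1] = 3.
tr(B) = 0 + 3 = 3.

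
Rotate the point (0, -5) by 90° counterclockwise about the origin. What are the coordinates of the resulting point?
(5, 0)

Rotation matrix R(θ) = [[cos θ, -sin θ], [sin θ, cos θ]]; for θ = 90°:
R = [[0, -1], [1, 0]]
Result: R × [0, -5]ᵀ = [0·0 + (-1)·-5, 1·0 + (0)·-5]ᵀ = (5, 0)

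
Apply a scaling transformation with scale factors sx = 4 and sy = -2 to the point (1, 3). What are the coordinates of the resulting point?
(4, -6)

Scaling matrix:
[[4, 0], [0, -2]]
Result: (1 × 4, 3 × -2) = (4, -6)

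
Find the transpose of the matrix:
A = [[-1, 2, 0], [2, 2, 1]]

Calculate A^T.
[[-1, 2], [2, 2], [0, 1]]

The transpose sends entry (i,j) to (j,i); rows become columns.
Row 0 of A: [-1, 2, 0] -> column 0 of A^T.
Row 1 of A: [2, 2, 1] -> column 1 of A^T.
A^T = [[-1, 2], [2, 2], [0, 1]]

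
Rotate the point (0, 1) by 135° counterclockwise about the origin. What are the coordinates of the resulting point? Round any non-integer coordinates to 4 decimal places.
(-0.7071, -0.7071)

Rotation matrix R(θ) = [[cos θ, -sin θ], [sin θ, cos θ]]; for θ = 135°:
R = [[-√2/2, -√2/2], [√2/2, -√2/2]]
Result: R × [0, 1]ᵀ = [-√2/2·0 + (-√2/2)·1, √2/2·0 + (-√2/2)·1]ᵀ = (-0.7071, -0.7071)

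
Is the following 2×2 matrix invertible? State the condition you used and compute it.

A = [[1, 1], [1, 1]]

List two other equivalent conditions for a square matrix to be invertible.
No, not invertible; det(A) = 0 (two rows are equal, so the rows are linearly dependent). Equivalent conditions (failing for this A): rank(A) < 2; Ax = 0 has non-trivial solutions; 0 is an eigenvalue; the columns are linearly dependent.

To check invertibility, compute det(A).
In this matrix, row 0 and the last row are identical, so one row is a scalar multiple of another and the rows are linearly dependent.
A matrix with linearly dependent rows has det = 0 and is not invertible.
Equivalent failed conditions:
- rank(A) < 2.
- Ax = 0 has non-trivial solutions.
- 0 is an eigenvalue.
- The columns are linearly dependent.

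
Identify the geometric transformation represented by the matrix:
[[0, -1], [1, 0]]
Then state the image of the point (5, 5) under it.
rotation by 90° counterclockwise; image of (5, 5) is (-5, 5)

This matches the form [[cos θ, -sin θ], [sin θ, cos θ]] of a rotation matrix; reading off cos θ and sin θ gives the angle.
The matrix [[0, -1], [1, 0]] represents: rotation by 90° counterclockwise.
Applying it to (5, 5): [0·5 + -1·5, 1·5 + 0·5] = (-5, 5).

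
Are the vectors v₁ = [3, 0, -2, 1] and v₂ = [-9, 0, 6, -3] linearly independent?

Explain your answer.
No, linearly dependent (v₂ = -3·v₁)

Check whether there is a scalar k with v₂ = k·v₁.
Comparing components, k = -3 satisfies -3·[3, 0, -2, 1] = [-9, 0, 6, -3].
Since v₂ is a scalar multiple of v₁, the two vectors are linearly dependent.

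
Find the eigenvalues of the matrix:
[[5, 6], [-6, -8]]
λ = -4 and λ = 1

Characteristic equation: det(A - λI) = 0
λ² - (trace)λ + (det) = 0
λ² - (-3)λ + (-4) = 0
λ² + 3λ - 4 = 0
Solving: λ = -4, 1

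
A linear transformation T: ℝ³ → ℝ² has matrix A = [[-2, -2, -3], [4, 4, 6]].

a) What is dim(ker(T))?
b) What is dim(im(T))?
dim(ker) = 2, dim(im) = 1

Observe that row 2 = -2 × row 1 (so the rows are linearly dependent).
Thus rank(A) = 1 (only one linearly independent row).
dim(im(T)) = rank(A) = 1.
By the rank-nullity theorem applied to T: ℝ³ → ℝ², rank(A) + nullity(A) = 3 (the domain dimension), so dim(ker(T)) = 3 - 1 = 2.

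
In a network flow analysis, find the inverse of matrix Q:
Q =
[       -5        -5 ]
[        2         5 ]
det(Q) = -15
Q⁻¹ =
[     -1/3      -1/3 ]
[     2/15       1/3 ]

For a 2×2 matrix Q = [[a, b], [c, d]] with det(Q) ≠ 0, Q⁻¹ = (1/det(Q)) * [[d, -b], [-c, a]].
det(Q) = (-5)*(5) - (-5)*(2) = -25 + 10 = -15.
Q⁻¹ = (1/-15) * [[5, 5], [-2, -5]].
Dividing each entry by -15 and reducing:
Q⁻¹ =
[     -1/3      -1/3 ]
[     2/15       1/3 ]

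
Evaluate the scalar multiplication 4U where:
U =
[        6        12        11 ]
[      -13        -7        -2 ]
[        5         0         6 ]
4U =
[       24        48        44 ]
[      -52       -28        -8 ]
[       20         0        24 ]

Scalar multiplication is elementwise: (4U)[i][j] = 4 * U[i][j].
  (4U)[0][0] = 4 * (6) = 24
  (4U)[0][1] = 4 * (12) = 48
  (4U)[0][2] = 4 * (11) = 44
  (4U)[1][0] = 4 * (-13) = -52
  (4U)[1][1] = 4 * (-7) = -28
  (4U)[1][2] = 4 * (-2) = -8
  (4U)[2][0] = 4 * (5) = 20
  (4U)[2][1] = 4 * (0) = 0
  (4U)[2][2] = 4 * (6) = 24
4U =
[       24        48        44 ]
[      -52       -28        -8 ]
[       20         0        24 ]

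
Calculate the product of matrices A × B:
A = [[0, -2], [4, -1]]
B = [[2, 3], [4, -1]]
[[-8, 2], [4, 13]]

Matrix multiplication:
C[0][0] = 0×2 + -2×4 = -8
C[0][1] = 0×3 + -2×-1 = 2
C[1][0] = 4×2 + -1×4 = 4
C[1][1] = 4×3 + -1×-1 = 13
Result: [[-8, 2], [4, 13]]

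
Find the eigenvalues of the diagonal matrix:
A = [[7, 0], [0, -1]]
λ₁ = 7, λ₂ = -1

The characteristic polynomial of A is det(A - λI) = (7 - λ)(-1 - λ) = 0.
The roots are λ = 7 and λ = -1, so the eigenvalues are the diagonal entries.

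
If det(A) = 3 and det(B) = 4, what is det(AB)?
12

Use the multiplicative property of determinants: det(AB) = det(A)*det(B).
det(AB) = (3)*(4) = 12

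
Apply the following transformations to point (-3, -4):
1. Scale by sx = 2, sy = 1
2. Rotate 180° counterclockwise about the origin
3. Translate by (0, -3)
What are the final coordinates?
(6, 1)

Step 1: Scale → (-6, -4)
Step 2: Rotate 180° → (6, 4)
Step 3: Translate → (6, 1)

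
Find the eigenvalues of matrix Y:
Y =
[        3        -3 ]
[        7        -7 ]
λ = -4, 0

Solve det(Y - λI) = 0. For a 2×2 matrix the characteristic equation is λ² - (trace)λ + det = 0.
trace(Y) = a + d = 3 - 7 = -4.
det(Y) = a*d - b*c = (3)*(-7) - (-3)*(7) = -21 + 21 = 0.
Characteristic equation: λ² - (-4)λ + (0) = 0.
Discriminant = (-4)² - 4*(0) = 16 - 0 = 16.
λ = (-4 ± √16) / 2 = (-4 ± 4) / 2 = -4, 0.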